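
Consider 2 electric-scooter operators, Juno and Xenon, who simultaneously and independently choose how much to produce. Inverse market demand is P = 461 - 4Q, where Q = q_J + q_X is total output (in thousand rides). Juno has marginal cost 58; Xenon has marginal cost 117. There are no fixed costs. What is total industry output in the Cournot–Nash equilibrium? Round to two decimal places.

62.25

Juno's profit: π_J = (461 - 4Q)q_J - (58q_J). Setting ∂π_J/∂q_J = 0: 403 - 8q_J - 4(q_X) = 0.
Xenon's profit: π_X = (461 - 4Q)q_X - (117q_X). Setting ∂π_X/∂q_X = 0: 344 - 8q_X - 4(q_J) = 0.
Rearranging gives the reaction functions q_J = (403 - 4q_X)/8 and q_X = (344 - 4q_J)/8.
Solving the pair: q_J = 77/2, q_X = 95/4.
Total output Q = 77/2 + 95/4 = 249/4.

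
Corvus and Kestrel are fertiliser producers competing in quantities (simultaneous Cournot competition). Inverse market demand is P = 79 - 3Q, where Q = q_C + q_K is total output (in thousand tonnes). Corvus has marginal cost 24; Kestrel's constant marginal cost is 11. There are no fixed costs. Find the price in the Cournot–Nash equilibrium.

Corvus's profit: π_C = (79 - 3Q)q_C - (24q_C). Setting ∂π_C/∂q_C = 0: 55 - 6q_C - 3(q_K) = 0.
Kestrel's first-order condition: 68 - 6q_K - 3(q_C) = 0.
So q_C = (55 - 3q_K)/6 and q_K = (68 - 3q_C)/6.
Substituting one into the other gives q_C = 14/3 and q_K = 9.
Total output Q = 41/3, so price P = 79 - 3·(41/3) = 38.

38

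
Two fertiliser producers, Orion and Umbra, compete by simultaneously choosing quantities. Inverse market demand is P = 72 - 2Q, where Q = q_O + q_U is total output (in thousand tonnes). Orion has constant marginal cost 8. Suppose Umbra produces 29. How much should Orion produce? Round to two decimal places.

1.50

With the rival's output fixed at 29, Orion's profit is π_O = (72 - 2·29 - 2q_O)q_O - (8q_O) = (14 - 2q_O)q_O - (8q_O).
∂π_O/∂q_O = 6 - 4q_O = 0, so q_O = 3/2.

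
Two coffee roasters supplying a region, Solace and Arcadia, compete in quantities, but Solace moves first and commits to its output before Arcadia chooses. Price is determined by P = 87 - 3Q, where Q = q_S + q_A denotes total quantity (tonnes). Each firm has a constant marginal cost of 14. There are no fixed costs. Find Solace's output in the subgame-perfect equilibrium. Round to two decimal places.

12.17

The follower Arcadia best-responds to any q_S: π_A = (87 - 3Q)q_A - 14q_A.
∂π_A/∂q_A = 73 - 3q_S - 6q_A = 0 gives the reaction function q_A = (73 - 3q_S)/6.
The leader anticipates this reaction. Substituting into P = 87 - 3Q gives P = 101/2 - (3/2)q_S, so π_S = (101/2 - (3/2)q_S)q_S - 14q_S.
Maximising: ∂π_S/∂q_S = 73/2 - 3q_S = 0, giving q_S = 73/6.
Then q_A = (73 - 3·(73/6))/6 = 73/12.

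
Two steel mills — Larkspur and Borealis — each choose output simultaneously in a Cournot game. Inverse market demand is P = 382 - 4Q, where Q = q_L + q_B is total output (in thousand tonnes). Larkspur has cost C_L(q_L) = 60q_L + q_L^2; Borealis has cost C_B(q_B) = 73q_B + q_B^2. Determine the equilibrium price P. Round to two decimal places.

201.71

Larkspur's profit: π_L = (382 - 4Q)q_L - (60q_L + q_L²). Setting ∂π_L/∂q_L = 0: 322 - 10q_L - 4(q_B) = 0.
Borealis's first-order condition: 309 - 10q_B - 4(q_L) = 0.
So q_L = (322 - 4q_B)/10 and q_B = (309 - 4q_L)/10.
Substituting one into the other gives q_L = 496/21 and q_B = 901/42.
Total output Q = 631/14, so price P = 382 - 4·(631/14) = 1412/7.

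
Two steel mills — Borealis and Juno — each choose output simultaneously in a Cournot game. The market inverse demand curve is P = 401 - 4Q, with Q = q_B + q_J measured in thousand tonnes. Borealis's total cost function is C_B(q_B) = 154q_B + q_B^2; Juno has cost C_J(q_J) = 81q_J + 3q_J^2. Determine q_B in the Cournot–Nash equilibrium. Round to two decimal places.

Borealis's profit: π_B = (401 - 4Q)q_B - (154q_B + q_B²). Setting ∂π_B/∂q_B = 0: 247 - 10q_B - 4(q_J) = 0.
Juno's profit: π_J = (401 - 4Q)q_J - (81q_J + 3q_J²). Setting ∂π_J/∂q_J = 0: 320 - 14q_J - 4(q_B) = 0.
So q_B = (247 - 4q_J)/10 and q_J = (320 - 4q_B)/14.
Substituting one into the other gives q_B = 1089/62 and q_J = 553/31.

17.56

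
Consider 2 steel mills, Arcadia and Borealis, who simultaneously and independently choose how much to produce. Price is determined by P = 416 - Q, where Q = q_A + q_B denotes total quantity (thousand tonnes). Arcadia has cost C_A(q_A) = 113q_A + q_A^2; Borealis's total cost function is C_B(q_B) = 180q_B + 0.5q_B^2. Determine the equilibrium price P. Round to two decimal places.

296.55

Arcadia's profit: π_A = (416 - Q)q_A - (113q_A + q_A²). Setting ∂π_A/∂q_A = 0: 303 - 4q_A - (q_B) = 0.
Borealis's first-order condition: 236 - 3q_B - (q_A) = 0.
Best responses: q_A = (303 - q_B)/4, q_B = (236 - q_A)/3.
Substituting one into the other gives q_A = 673/11 and q_B = 641/11.
Total output Q = 1314/11, so price P = 416 - 1314/11 = 296.5455.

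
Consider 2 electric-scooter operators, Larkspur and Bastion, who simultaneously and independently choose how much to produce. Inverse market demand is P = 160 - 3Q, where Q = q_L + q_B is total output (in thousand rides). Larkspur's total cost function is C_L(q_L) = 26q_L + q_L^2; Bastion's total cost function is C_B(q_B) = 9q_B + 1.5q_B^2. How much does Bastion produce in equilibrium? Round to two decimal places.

Larkspur's profit: π_L = (160 - 3Q)q_L - (26q_L + q_L²). Setting ∂π_L/∂q_L = 0: 134 - 8q_L - 3(q_B) = 0.
Bastion's profit: π_B = (160 - 3Q)q_B - (9q_B + (3/2)q_B²). Setting ∂π_B/∂q_B = 0: 151 - 9q_B - 3(q_L) = 0.
Best responses: q_L = (134 - 3q_B)/8, q_B = (151 - 3q_L)/9.
Substituting one into the other gives q_L = 251/21 and q_B = 806/63.

12.79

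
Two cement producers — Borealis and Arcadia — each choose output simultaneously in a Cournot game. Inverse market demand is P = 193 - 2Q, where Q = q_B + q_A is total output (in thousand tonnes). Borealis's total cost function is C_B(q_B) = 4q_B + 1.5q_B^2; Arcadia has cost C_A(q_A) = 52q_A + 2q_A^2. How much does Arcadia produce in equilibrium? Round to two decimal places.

11.71

Borealis's profit: π_B = (193 - 2Q)q_B - (4q_B + (3/2)q_B²). Setting ∂π_B/∂q_B = 0: 189 - 7q_B - 2(q_A) = 0.
Arcadia's first-order condition: 141 - 8q_A - 2(q_B) = 0.
Best responses: q_B = (189 - 2q_A)/7, q_A = (141 - 2q_B)/8.
Substituting one into the other gives q_B = 615/26 and q_A = 609/52.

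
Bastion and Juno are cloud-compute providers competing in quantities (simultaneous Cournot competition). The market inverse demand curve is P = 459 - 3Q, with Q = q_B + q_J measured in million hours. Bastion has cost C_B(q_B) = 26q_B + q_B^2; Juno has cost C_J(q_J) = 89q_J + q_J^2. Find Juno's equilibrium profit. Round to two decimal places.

3648.16

Bastion's profit: π_B = (459 - 3Q)q_B - (26q_B + q_B²). Setting ∂π_B/∂q_B = 0: 433 - 8q_B - 3(q_J) = 0.
Juno's profit: π_J = (459 - 3Q)q_J - (89q_J + q_J²). Setting ∂π_J/∂q_J = 0: 370 - 8q_J - 3(q_B) = 0.
Rearranging gives the reaction functions q_B = (433 - 3q_J)/8 and q_J = (370 - 3q_B)/8.
Substituting one into the other gives q_B = 214/5 and q_J = 151/5.
Price P = 459 - 3·73 = 240.
Juno's profit: 240·(151/5) - 89·(151/5) - (151/5)² = 3648.1600.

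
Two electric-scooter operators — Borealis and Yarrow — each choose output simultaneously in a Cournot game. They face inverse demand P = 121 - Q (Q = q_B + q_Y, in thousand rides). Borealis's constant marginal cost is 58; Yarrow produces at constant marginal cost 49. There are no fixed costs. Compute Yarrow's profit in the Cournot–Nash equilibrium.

Borealis's profit: π_B = (121 - Q)q_B - (58q_B). Setting ∂π_B/∂q_B = 0: 63 - 2q_B - (q_Y) = 0.
Yarrow's first-order condition: 72 - 2q_Y - (q_B) = 0.
Best responses: q_B = (63 - q_Y)/2, q_Y = (72 - q_B)/2.
Solving the pair: q_B = 18, q_Y = 27.
Price P = 121 - 45 = 76.
Yarrow's profit: (76 - 49)·27 = 729.

729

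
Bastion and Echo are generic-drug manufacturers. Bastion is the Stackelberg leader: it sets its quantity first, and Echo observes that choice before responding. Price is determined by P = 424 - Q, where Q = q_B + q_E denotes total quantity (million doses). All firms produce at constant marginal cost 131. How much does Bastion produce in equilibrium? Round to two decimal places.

Solve by backward induction. Given q_B, the follower Echo maximises π_E = (424 - q_B - q_E)q_E - 131q_E.
Setting the follower's marginal profit to zero, 293 - q_B - 2q_E = 0, i.e. q_E = (293 - q_B)/2.
The leader anticipates this reaction. Substituting into P = 424 - Q gives P = 555/2 - (1/2)q_B, so π_B = (555/2 - (1/2)q_B)q_B - 131q_B.
Maximising: ∂π_B/∂q_B = 293/2 - q_B = 0, giving q_B = 293/2.
Then q_E = (293 - 293/2)/2 = 293/4.

146.50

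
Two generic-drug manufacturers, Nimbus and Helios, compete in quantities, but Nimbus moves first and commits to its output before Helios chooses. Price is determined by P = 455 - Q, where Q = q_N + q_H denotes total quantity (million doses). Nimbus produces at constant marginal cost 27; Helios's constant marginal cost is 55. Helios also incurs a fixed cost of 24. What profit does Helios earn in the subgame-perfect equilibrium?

Solve by backward induction. Given q_N, the follower Helios maximises π_H = (455 - q_N - q_H)q_H - 55q_H.
∂π_H/∂q_H = 400 - q_N - 2q_H = 0 gives the reaction function q_H = (400 - q_N)/2.
The leader anticipates this reaction. Substituting into P = 455 - Q gives P = 255 - (1/2)q_N, so π_N = (255 - (1/2)q_N)q_N - 27q_N.
Maximising: ∂π_N/∂q_N = 228 - q_N = 0, giving q_N = 228.
Then q_H = (400 - 228)/2 = 86.
Price P = 455 - 314 = 141.
Helios's profit: (141 - 55)·86 - 24 = 7372.

7372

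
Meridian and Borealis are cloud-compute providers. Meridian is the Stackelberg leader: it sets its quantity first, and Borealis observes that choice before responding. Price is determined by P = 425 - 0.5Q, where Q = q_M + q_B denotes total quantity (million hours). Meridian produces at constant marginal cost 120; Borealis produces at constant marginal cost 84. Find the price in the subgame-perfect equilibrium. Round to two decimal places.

187.25

Solve by backward induction. Given q_M, the follower Borealis maximises π_B = (425 - (1/2)q_M - (1/2)q_B)q_B - 84q_B.
Follower FOC: 341 - (1/2)q_M - q_B = 0, so q_B(q_M) = (341 - (1/2)q_M).
The leader anticipates this reaction. Substituting into P = 425 - 0.5Q gives P = 509/2 - (1/4)q_M, so π_M = (509/2 - (1/4)q_M)q_M - 120q_M.
Leader FOC: 269/2 - (1/2)q_M = 0, so q_M = 269.
Then q_B = (341 - (1/2)·269) = 413/2.
Total output Q = 951/2, so price P = 425 - (1/2)·(951/2) = 749/4.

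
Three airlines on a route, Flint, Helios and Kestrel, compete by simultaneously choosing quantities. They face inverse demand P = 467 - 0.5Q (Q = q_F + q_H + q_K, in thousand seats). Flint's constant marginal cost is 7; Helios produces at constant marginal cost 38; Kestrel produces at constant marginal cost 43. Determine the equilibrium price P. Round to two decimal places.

138.75

Flint's profit: π_F = (467 - 0.5Q)q_F - (7q_F). Setting ∂π_F/∂q_F = 0: 460 - q_F - (1/2)(q_H + q_K) = 0.
Helios's profit: π_H = (467 - 0.5Q)q_H - (38q_H). Setting ∂π_H/∂q_H = 0: 429 - q_H - (1/2)(q_F + q_K) = 0.
Kestrel's profit: π_K = (467 - 0.5Q)q_K - (43q_K). Setting ∂π_K/∂q_K = 0: 424 - q_K - (1/2)(q_F + q_H) = 0.
Adding the 3 first-order conditions: 1313 − 2Q = 0, so Q = 1313/2.
Back-substituting: q_F = (460 − 1313/4)/(1/2) = 527/2, q_H = (429 − 1313/4)/(1/2) = 403/2, q_K = (424 − 1313/4)/(1/2) = 383/2.
Total output Q = 1313/2, so price P = 467 - (1/2)·(1313/2) = 555/4.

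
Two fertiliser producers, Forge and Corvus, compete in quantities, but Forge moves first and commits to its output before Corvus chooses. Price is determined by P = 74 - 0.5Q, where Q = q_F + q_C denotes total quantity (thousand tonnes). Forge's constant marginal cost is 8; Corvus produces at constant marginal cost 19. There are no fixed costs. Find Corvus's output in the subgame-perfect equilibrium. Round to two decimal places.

The follower Corvus best-responds to any q_F: π_C = (74 - 0.5Q)q_C - 19q_C.
∂π_C/∂q_C = 55 - (1/2)q_F - q_C = 0 gives the reaction function q_C = (55 - (1/2)q_F).
Forge substitutes q_C(q_F) into its own profit: π_F = q_F(74 - (1/2)q_F - (55 - (1/2)q_F)/2) - 8q_F = (93/2 - (1/4)q_F)q_F - 8q_F.
Maximising: ∂π_F/∂q_F = 77/2 - (1/2)q_F = 0, giving q_F = 77.
Then q_C = (55 - (1/2)·77) = 33/2.

16.50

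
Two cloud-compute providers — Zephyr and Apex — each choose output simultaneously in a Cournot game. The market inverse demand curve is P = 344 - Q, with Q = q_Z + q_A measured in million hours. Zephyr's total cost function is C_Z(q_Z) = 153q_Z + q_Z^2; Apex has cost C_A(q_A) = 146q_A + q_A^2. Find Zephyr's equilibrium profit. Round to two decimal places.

2847.61

Zephyr's profit: π_Z = (344 - Q)q_Z - (153q_Z + q_Z²). Setting ∂π_Z/∂q_Z = 0: 191 - 4q_Z - (q_A) = 0.
Apex's profit: π_A = (344 - Q)q_A - (146q_A + q_A²). Setting ∂π_A/∂q_A = 0: 198 - 4q_A - (q_Z) = 0.
So q_Z = (191 - q_A)/4 and q_A = (198 - q_Z)/4.
Substituting one into the other gives q_Z = 566/15 and q_A = 601/15.
Price P = 344 - 389/5 = 1331/5.
Zephyr's profit: (1331/5)·(566/15) - 153·(566/15) - (566/15)² = 2847.6089.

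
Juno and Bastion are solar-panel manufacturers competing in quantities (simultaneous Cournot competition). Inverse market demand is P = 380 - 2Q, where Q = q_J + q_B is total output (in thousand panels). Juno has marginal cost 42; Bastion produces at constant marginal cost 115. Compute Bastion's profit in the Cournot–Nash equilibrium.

Juno's profit: π_J = (380 - 2Q)q_J - (42q_J). Setting ∂π_J/∂q_J = 0: 338 - 4q_J - 2(q_B) = 0.
Bastion's profit: π_B = (380 - 2Q)q_B - (115q_B). Setting ∂π_B/∂q_B = 0: 265 - 4q_B - 2(q_J) = 0.
Best responses: q_J = (338 - 2q_B)/4, q_B = (265 - 2q_J)/4.
Substituting one into the other gives q_J = 137/2 and q_B = 32.
Price P = 380 - 2·(201/2) = 179.
Bastion's profit: (179 - 115)·32 = 2048.

2048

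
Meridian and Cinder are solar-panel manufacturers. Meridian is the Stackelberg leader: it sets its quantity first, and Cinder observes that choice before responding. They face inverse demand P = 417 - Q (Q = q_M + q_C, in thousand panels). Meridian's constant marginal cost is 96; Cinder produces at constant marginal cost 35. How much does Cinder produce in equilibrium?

Solve by backward induction. Given q_M, the follower Cinder maximises π_C = (417 - q_M - q_C)q_C - 35q_C.
∂π_C/∂q_C = 382 - q_M - 2q_C = 0 gives the reaction function q_C = (382 - q_M)/2.
Meridian substitutes q_C(q_M) into its own profit: π_M = q_M(417 - q_M - (382 - q_M)/2) - 96q_M = (226 - (1/2)q_M)q_M - 96q_M.
The leader's first-order condition 130 - q_M = 0 yields q_M = 130.
Then q_C = (382 - 130)/2 = 126.

126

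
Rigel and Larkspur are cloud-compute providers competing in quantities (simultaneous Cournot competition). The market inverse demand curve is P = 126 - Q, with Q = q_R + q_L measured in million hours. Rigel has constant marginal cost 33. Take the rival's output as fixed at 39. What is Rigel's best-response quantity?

With the rival's output fixed at 39, Rigel's profit is π_R = (126 - 39 - q_R)q_R - (33q_R) = (87 - q_R)q_R - (33q_R).
∂π_R/∂q_R = 54 - 2q_R = 0, so q_R = 27.

27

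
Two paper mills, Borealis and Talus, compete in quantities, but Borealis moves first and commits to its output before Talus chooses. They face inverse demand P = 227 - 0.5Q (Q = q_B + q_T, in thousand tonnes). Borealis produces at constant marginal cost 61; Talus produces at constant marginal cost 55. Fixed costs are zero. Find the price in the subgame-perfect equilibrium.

The follower Talus best-responds to any q_B: π_T = (227 - 0.5Q)q_T - 55q_T.
Setting the follower's marginal profit to zero, 172 - (1/2)q_B - q_T = 0, i.e. q_T = (172 - (1/2)q_B).
Borealis substitutes q_T(q_B) into its own profit: π_B = q_B(227 - (1/2)q_B - (172 - (1/2)q_B)/2) - 61q_B = (141 - (1/4)q_B)q_B - 61q_B.
Leader FOC: 80 - (1/2)q_B = 0, so q_B = 160.
Then q_T = (172 - (1/2)·160) = 92.
Total output Q = 252, so price P = 227 - (1/2)·252 = 101.

101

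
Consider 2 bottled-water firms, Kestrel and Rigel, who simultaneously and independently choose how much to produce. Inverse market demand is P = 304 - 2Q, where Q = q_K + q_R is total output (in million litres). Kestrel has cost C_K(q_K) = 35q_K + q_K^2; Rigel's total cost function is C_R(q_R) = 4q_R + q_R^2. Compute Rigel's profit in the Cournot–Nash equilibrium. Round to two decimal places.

Kestrel's profit: π_K = (304 - 2Q)q_K - (35q_K + q_K²). Setting ∂π_K/∂q_K = 0: 269 - 6q_K - 2(q_R) = 0.
Rigel's profit: π_R = (304 - 2Q)q_R - (4q_R + q_R²). Setting ∂π_R/∂q_R = 0: 300 - 6q_R - 2(q_K) = 0.
Best responses: q_K = (269 - 2q_R)/6, q_R = (300 - 2q_K)/6.
Substituting one into the other gives q_K = 507/16 and q_R = 631/16.
Price P = 304 - 2·(569/8) = 647/4.
Rigel's profit: (647/4)·(631/16) - 4·(631/16) - (631/16)² = 4665.9492.

4665.95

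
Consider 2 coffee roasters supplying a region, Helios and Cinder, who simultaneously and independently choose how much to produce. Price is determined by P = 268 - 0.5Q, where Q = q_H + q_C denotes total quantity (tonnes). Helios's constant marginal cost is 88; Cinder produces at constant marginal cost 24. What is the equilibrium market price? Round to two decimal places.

Helios's profit: π_H = (268 - 0.5Q)q_H - (88q_H). Setting ∂π_H/∂q_H = 0: 180 - q_H - (1/2)(q_C) = 0.
Cinder's profit: π_C = (268 - 0.5Q)q_C - (24q_C). Setting ∂π_C/∂q_C = 0: 244 - q_C - (1/2)(q_H) = 0.
Rearranging gives the reaction functions q_H = (180 - (1/2)q_C) and q_C = (244 - (1/2)q_H).
Solving the pair: q_H = 232/3, q_C = 616/3.
Total output Q = 848/3, so price P = 268 - (1/2)·(848/3) = 380/3.

126.67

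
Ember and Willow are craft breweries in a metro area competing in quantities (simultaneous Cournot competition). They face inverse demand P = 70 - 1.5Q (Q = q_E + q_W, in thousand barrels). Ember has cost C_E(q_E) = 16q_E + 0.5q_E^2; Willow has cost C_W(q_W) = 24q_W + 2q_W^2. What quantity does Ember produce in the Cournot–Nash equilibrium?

Ember's profit: π_E = (70 - 1.5Q)q_E - (16q_E + (1/2)q_E²). Setting ∂π_E/∂q_E = 0: 54 - 4q_E - (3/2)(q_W) = 0.
Willow's profit: π_W = (70 - 1.5Q)q_W - (24q_W + 2q_W²). Setting ∂π_W/∂q_W = 0: 46 - 7q_W - (3/2)(q_E) = 0.
Best responses: q_E = (54 - (3/2)q_W)/4, q_W = (46 - (3/2)q_E)/7.
Solving the pair: q_E = 12, q_W = 4.

12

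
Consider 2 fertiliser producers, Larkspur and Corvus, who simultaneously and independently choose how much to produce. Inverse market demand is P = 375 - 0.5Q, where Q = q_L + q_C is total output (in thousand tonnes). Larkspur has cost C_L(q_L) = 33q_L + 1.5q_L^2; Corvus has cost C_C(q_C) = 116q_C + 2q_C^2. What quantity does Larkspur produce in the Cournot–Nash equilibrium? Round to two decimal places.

Larkspur's profit: π_L = (375 - 0.5Q)q_L - (33q_L + (3/2)q_L²). Setting ∂π_L/∂q_L = 0: 342 - 4q_L - (1/2)(q_C) = 0.
Corvus's first-order condition: 259 - 5q_C - (1/2)(q_L) = 0.
So q_L = (342 - (1/2)q_C)/4 and q_C = (259 - (1/2)q_L)/5.
Solving the pair: q_L = 80.0253, q_C = 43.7975.

80.03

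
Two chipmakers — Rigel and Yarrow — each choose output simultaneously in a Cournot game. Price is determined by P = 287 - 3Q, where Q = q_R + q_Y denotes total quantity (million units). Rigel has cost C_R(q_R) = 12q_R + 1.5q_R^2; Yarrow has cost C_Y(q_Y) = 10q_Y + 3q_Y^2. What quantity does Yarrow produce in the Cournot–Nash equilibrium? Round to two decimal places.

Rigel's profit: π_R = (287 - 3Q)q_R - (12q_R + (3/2)q_R²). Setting ∂π_R/∂q_R = 0: 275 - 9q_R - 3(q_Y) = 0.
Yarrow's first-order condition: 277 - 12q_Y - 3(q_R) = 0.
Rearranging gives the reaction functions q_R = (275 - 3q_Y)/9 and q_Y = (277 - 3q_R)/12.
Substituting one into the other gives q_R = 823/33 and q_Y = 556/33.

16.85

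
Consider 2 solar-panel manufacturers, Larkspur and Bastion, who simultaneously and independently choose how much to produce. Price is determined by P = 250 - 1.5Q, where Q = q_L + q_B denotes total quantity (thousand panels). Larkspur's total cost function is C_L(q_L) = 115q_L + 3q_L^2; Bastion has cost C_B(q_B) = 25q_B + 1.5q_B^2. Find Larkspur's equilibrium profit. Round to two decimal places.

Larkspur's profit: π_L = (250 - 1.5Q)q_L - (115q_L + 3q_L²). Setting ∂π_L/∂q_L = 0: 135 - 9q_L - (3/2)(q_B) = 0.
Bastion's first-order condition: 225 - 6q_B - (3/2)(q_L) = 0.
So q_L = (135 - (3/2)q_B)/9 and q_B = (225 - (3/2)q_L)/6.
Solving the pair: q_L = 210/23, q_B = 810/23.
Price P = 250 - (3/2)·(1020/23) = 183.4783.
Larkspur's profit: 183.4783·(210/23) - 115·(210/23) - 3(210/23)² = 375.1418.

375.14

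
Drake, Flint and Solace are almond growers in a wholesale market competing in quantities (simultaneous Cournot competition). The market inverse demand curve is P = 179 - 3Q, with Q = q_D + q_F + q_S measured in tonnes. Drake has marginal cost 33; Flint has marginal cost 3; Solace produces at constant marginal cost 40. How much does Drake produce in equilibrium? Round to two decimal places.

10.25

Drake's profit: π_D = (179 - 3Q)q_D - (33q_D). Setting ∂π_D/∂q_D = 0: 146 - 6q_D - 3(q_F + q_S) = 0.
Flint's first-order condition: 176 - 6q_F - 3(q_D + q_S) = 0.
Solace's first-order condition: 139 - 6q_S - 3(q_D + q_F) = 0.
Summing all 3 equations gives 461 − 12Q = 0, hence Q = 461/12.
Back-substituting: q_D = (146 − 461/4)/3 = 41/4, q_F = (176 − 461/4)/3 = 81/4, q_S = (139 − 461/4)/3 = 95/12.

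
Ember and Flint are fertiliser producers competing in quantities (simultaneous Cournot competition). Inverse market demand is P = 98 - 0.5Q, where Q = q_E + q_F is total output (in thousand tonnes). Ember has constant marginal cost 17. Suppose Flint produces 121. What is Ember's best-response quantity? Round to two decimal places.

20.50

With the rival's output fixed at 121, Ember's profit is π_E = (98 - (1/2)·121 - (1/2)q_E)q_E - (17q_E) = (75/2 - (1/2)q_E)q_E - (17q_E).
∂π_E/∂q_E = 41/2 - q_E = 0, so q_E = 41/2.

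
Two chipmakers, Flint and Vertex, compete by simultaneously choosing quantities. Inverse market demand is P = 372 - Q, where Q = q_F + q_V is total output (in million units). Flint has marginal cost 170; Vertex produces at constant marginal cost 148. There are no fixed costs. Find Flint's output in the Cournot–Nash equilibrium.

60

Flint's profit: π_F = (372 - Q)q_F - (170q_F). Setting ∂π_F/∂q_F = 0: 202 - 2q_F - (q_V) = 0.
Vertex's first-order condition: 224 - 2q_V - (q_F) = 0.
Best responses: q_F = (202 - q_V)/2, q_V = (224 - q_F)/2.
Substituting one into the other gives q_F = 60 and q_V = 82.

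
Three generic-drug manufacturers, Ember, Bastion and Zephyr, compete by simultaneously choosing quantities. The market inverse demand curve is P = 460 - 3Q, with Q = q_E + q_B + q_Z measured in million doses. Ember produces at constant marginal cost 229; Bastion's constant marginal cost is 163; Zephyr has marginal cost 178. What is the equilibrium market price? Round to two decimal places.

Ember's profit: π_E = (460 - 3Q)q_E - (229q_E). Setting ∂π_E/∂q_E = 0: 231 - 6q_E - 3(q_B + q_Z) = 0.
Bastion's profit: π_B = (460 - 3Q)q_B - (163q_B). Setting ∂π_B/∂q_B = 0: 297 - 6q_B - 3(q_E + q_Z) = 0.
Zephyr's first-order condition: 282 - 6q_Z - 3(q_E + q_B) = 0.
Summing all 3 equations gives 810 − 12Q = 0, hence Q = 135/2.
Back-substituting: q_E = (231 − 405/2)/3 = 19/2, q_B = (297 − 405/2)/3 = 63/2, q_Z = (282 − 405/2)/3 = 53/2.
Total output Q = 135/2, so price P = 460 - 3·(135/2) = 515/2.

257.50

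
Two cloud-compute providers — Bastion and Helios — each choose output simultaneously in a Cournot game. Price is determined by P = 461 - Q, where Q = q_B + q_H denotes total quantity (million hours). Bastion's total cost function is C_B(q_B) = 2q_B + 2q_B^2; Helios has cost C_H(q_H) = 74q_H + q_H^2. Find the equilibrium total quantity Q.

144

Bastion's profit: π_B = (461 - Q)q_B - (2q_B + 2q_B²). Setting ∂π_B/∂q_B = 0: 459 - 6q_B - (q_H) = 0.
Helios's first-order condition: 387 - 4q_H - (q_B) = 0.
So q_B = (459 - q_H)/6 and q_H = (387 - q_B)/4.
Substituting one into the other gives q_B = 63 and q_H = 81.
Total output Q = 63 + 81 = 144.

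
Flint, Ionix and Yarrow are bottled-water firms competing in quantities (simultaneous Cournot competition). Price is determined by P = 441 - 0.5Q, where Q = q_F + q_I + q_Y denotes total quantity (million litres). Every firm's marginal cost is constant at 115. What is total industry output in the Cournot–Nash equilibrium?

A representative firm's profit is π_i = q_i(441 - 0.5Q) - 115q_i.
Setting ∂π_i/∂q_i = 0 with rivals' quantities fixed: 326 - q_i - (1/2)·Σ_{j≠i} q_j = 0.
With identical firms every q_j equals q_i, so Σ_{j≠i} q_j = 2q_i and 326 = 2q_i, giving q_i = 163.
Total output Q = 163 + 163 + 163 = 489.

489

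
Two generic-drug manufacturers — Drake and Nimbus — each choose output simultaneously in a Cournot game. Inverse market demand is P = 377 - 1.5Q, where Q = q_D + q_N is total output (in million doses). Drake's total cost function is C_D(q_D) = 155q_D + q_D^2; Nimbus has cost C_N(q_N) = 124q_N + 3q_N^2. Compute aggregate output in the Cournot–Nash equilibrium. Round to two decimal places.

59.66

Drake's profit: π_D = (377 - 1.5Q)q_D - (155q_D + q_D²). Setting ∂π_D/∂q_D = 0: 222 - 5q_D - (3/2)(q_N) = 0.
Nimbus's first-order condition: 253 - 9q_N - (3/2)(q_D) = 0.
Rearranging gives the reaction functions q_D = (222 - (3/2)q_N)/5 and q_N = (253 - (3/2)q_D)/9.
Substituting one into the other gives q_D = 37.8596 and q_N = 21.8012.
Total output Q = 37.8596 + 21.8012 = 59.6608.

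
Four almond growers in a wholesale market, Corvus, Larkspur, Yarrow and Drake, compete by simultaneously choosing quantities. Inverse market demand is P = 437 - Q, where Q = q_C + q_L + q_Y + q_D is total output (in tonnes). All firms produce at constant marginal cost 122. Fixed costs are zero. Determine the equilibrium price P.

185

A representative firm's profit is π_i = q_i(437 - Q) - 122q_i.
Setting ∂π_i/∂q_i = 0 with rivals' quantities fixed: 315 - 2q_i - Σ_{j≠i} q_j = 0.
By symmetry each firm produces the same amount; substituting Σ_{j≠i} q_j = 3q_i yields q_i = 315/5 = 63.
Total output Q = 252, so price P = 437 - 252 = 185.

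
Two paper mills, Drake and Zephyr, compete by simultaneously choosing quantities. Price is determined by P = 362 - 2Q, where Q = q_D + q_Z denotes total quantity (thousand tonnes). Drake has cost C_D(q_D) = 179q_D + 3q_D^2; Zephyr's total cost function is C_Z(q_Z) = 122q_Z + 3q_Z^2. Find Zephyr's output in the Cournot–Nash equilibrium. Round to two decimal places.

21.19

Drake's profit: π_D = (362 - 2Q)q_D - (179q_D + 3q_D²). Setting ∂π_D/∂q_D = 0: 183 - 10q_D - 2(q_Z) = 0.
Zephyr's first-order condition: 240 - 10q_Z - 2(q_D) = 0.
So q_D = (183 - 2q_Z)/10 and q_Z = (240 - 2q_D)/10.
Solving the pair: q_D = 225/16, q_Z = 339/16.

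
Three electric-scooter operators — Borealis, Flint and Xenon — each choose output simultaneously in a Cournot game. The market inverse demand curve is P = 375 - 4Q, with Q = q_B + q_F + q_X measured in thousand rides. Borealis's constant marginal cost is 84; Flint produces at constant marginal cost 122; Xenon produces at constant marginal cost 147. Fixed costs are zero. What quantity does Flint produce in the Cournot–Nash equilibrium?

Borealis's profit: π_B = (375 - 4Q)q_B - (84q_B). Setting ∂π_B/∂q_B = 0: 291 - 8q_B - 4(q_F + q_X) = 0.
Flint's first-order condition: 253 - 8q_F - 4(q_B + q_X) = 0.
Xenon's first-order condition: 228 - 8q_X - 4(q_B + q_F) = 0.
Adding the 3 conditions: 772 − 8Q − 8Q = 0, i.e. Q = 193/4.
Back-substituting: q_B = (291 − 193)/4 = 49/2, q_F = (253 − 193)/4 = 15, q_X = (228 − 193)/4 = 35/4.

15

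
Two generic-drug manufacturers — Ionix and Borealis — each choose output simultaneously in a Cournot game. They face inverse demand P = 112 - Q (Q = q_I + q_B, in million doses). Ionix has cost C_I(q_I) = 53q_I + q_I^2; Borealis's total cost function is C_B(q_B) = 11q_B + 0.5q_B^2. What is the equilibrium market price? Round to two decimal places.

73.73

Ionix's profit: π_I = (112 - Q)q_I - (53q_I + q_I²). Setting ∂π_I/∂q_I = 0: 59 - 4q_I - (q_B) = 0.
Borealis's first-order condition: 101 - 3q_B - (q_I) = 0.
Best responses: q_I = (59 - q_B)/4, q_B = (101 - q_I)/3.
Solving the pair: q_I = 76/11, q_B = 345/11.
Total output Q = 421/11, so price P = 112 - 421/11 = 811/11.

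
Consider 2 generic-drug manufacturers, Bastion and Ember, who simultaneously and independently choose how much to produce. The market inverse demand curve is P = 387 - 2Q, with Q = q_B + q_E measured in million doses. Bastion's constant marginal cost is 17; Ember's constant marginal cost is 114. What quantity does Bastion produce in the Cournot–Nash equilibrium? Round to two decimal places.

77.83

Bastion's profit: π_B = (387 - 2Q)q_B - (17q_B). Setting ∂π_B/∂q_B = 0: 370 - 4q_B - 2(q_E) = 0.
Ember's profit: π_E = (387 - 2Q)q_E - (114q_E). Setting ∂π_E/∂q_E = 0: 273 - 4q_E - 2(q_B) = 0.
Rearranging gives the reaction functions q_B = (370 - 2q_E)/4 and q_E = (273 - 2q_B)/4.
Substituting one into the other gives q_B = 467/6 and q_E = 88/3.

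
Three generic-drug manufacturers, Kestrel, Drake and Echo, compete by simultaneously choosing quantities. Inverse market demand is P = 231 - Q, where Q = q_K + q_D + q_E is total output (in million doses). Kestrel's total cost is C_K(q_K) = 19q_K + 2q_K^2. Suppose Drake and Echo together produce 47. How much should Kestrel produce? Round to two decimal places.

With rivals' combined output fixed at 47, Kestrel's profit is π_K = (231 - 47 - q_K)q_K - (19q_K + 2q_K²) = (184 - q_K)q_K - (19q_K + 2q_K²).
∂π_K/∂q_K = 165 - 6q_K = 0, so q_K = 55/2.

27.50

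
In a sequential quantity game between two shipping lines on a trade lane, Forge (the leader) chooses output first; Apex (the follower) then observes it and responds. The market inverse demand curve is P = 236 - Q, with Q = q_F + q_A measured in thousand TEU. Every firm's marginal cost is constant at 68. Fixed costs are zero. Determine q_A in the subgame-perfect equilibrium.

The follower Apex best-responds to any q_F: π_A = (236 - Q)q_A - 68q_A.
Setting the follower's marginal profit to zero, 168 - q_F - 2q_A = 0, i.e. q_A = (168 - q_F)/2.
Forge substitutes q_A(q_F) into its own profit: π_F = q_F(236 - q_F - (168 - q_F)/2) - 68q_F = (152 - (1/2)q_F)q_F - 68q_F.
Maximising: ∂π_F/∂q_F = 84 - q_F = 0, giving q_F = 84.
Then q_A = (168 - 84)/2 = 42.

42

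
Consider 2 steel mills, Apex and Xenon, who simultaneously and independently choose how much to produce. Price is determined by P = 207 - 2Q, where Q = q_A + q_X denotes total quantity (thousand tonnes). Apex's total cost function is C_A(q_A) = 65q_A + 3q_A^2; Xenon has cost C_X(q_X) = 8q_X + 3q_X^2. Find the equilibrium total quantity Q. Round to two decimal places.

28.42

Apex's profit: π_A = (207 - 2Q)q_A - (65q_A + 3q_A²). Setting ∂π_A/∂q_A = 0: 142 - 10q_A - 2(q_X) = 0.
Xenon's profit: π_X = (207 - 2Q)q_X - (8q_X + 3q_X²). Setting ∂π_X/∂q_X = 0: 199 - 10q_X - 2(q_A) = 0.
So q_A = (142 - 2q_X)/10 and q_X = (199 - 2q_A)/10.
Substituting one into the other gives q_A = 511/48 and q_X = 853/48.
Total output Q = 511/48 + 853/48 = 341/12.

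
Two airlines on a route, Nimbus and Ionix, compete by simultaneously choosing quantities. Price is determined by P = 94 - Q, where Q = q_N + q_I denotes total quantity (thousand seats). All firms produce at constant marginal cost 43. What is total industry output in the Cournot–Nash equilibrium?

Each firm earns π_i = (94 - Q)q_i - 43q_i.
First-order condition (treating rivals' output as given): 51 - 2q_i - q_j = 0.
By symmetry each firm produces the same amount; substituting q_j = q_i yields q_i = 51/3 = 17.
Total output Q = 17 + 17 = 34.

34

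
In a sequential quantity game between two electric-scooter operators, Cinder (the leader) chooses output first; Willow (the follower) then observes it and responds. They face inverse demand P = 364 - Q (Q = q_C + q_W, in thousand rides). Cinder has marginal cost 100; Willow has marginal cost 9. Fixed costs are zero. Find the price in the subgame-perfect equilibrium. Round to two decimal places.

143.25

The follower Willow best-responds to any q_C: π_W = (364 - Q)q_W - 9q_W.
Follower FOC: 355 - q_C - 2q_W = 0, so q_W(q_C) = (355 - q_C)/2.
Cinder substitutes q_W(q_C) into its own profit: π_C = q_C(364 - q_C - (355 - q_C)/2) - 100q_C = (373/2 - (1/2)q_C)q_C - 100q_C.
Maximising: ∂π_C/∂q_C = 173/2 - q_C = 0, giving q_C = 173/2.
Then q_W = (355 - 173/2)/2 = 537/4.
Total output Q = 883/4, so price P = 364 - 883/4 = 573/4.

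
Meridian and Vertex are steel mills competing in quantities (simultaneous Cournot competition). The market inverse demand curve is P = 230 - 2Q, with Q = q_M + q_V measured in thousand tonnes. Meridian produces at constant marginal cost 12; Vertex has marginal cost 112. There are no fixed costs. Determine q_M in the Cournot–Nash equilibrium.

Meridian's profit: π_M = (230 - 2Q)q_M - (12q_M). Setting ∂π_M/∂q_M = 0: 218 - 4q_M - 2(q_V) = 0.
Vertex's profit: π_V = (230 - 2Q)q_V - (112q_V). Setting ∂π_V/∂q_V = 0: 118 - 4q_V - 2(q_M) = 0.
So q_M = (218 - 2q_V)/4 and q_V = (118 - 2q_M)/4.
Substituting one into the other gives q_M = 53 and q_V = 3.

53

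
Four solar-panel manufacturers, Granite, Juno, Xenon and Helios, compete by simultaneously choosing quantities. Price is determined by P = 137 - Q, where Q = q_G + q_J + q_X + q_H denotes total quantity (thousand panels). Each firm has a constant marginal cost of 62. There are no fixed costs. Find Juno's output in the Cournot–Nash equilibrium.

15

A representative firm's profit is π_i = q_i(137 - Q) - 62q_i.
Setting ∂π_i/∂q_i = 0 with rivals' quantities fixed: 75 - 2q_i - Σ_{j≠i} q_j = 0.
With identical firms every q_j equals q_i, so Σ_{j≠i} q_j = 3q_i and 75 = 5q_i, giving q_i = 15.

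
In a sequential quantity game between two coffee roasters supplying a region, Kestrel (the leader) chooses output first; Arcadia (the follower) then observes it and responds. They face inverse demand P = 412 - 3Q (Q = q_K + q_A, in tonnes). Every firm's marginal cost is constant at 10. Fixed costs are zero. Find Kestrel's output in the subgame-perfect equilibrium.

Solve by backward induction. Given q_K, the follower Arcadia maximises π_A = (412 - 3q_K - 3q_A)q_A - 10q_A.
Follower FOC: 402 - 3q_K - 6q_A = 0, so q_A(q_K) = (402 - 3q_K)/6.
The leader anticipates this reaction. Substituting into P = 412 - 3Q gives P = 211 - (3/2)q_K, so π_K = (211 - (3/2)q_K)q_K - 10q_K.
Maximising: ∂π_K/∂q_K = 201 - 3q_K = 0, giving q_K = 67.
Then q_A = (402 - 3·67)/6 = 67/2.

67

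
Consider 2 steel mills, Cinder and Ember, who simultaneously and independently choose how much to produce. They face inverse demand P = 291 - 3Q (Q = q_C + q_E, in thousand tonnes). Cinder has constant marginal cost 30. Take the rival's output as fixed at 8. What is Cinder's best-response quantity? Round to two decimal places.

39.50

With the rival's output fixed at 8, Cinder's profit is π_C = (291 - 3·8 - 3q_C)q_C - (30q_C) = (267 - 3q_C)q_C - (30q_C).
∂π_C/∂q_C = 237 - 6q_C = 0, so q_C = 79/2.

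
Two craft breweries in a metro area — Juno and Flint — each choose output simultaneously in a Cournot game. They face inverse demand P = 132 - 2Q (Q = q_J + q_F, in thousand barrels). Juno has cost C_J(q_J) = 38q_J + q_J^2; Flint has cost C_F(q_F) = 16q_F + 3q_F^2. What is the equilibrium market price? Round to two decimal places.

Juno's profit: π_J = (132 - 2Q)q_J - (38q_J + q_J²). Setting ∂π_J/∂q_J = 0: 94 - 6q_J - 2(q_F) = 0.
Flint's profit: π_F = (132 - 2Q)q_F - (16q_F + 3q_F²). Setting ∂π_F/∂q_F = 0: 116 - 10q_F - 2(q_J) = 0.
So q_J = (94 - 2q_F)/6 and q_F = (116 - 2q_J)/10.
Solving the pair: q_J = 177/14, q_F = 127/14.
Total output Q = 152/7, so price P = 132 - 2·(152/7) = 620/7.

88.57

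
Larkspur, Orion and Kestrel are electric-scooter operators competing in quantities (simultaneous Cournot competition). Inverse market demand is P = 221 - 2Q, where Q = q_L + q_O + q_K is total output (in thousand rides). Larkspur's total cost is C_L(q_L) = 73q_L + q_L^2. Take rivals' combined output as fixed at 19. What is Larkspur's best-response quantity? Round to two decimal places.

18.33

With rivals' combined output fixed at 19, Larkspur's profit is π_L = (221 - 2·19 - 2q_L)q_L - (73q_L + q_L²) = (183 - 2q_L)q_L - (73q_L + q_L²).
∂π_L/∂q_L = 110 - 6q_L = 0, so q_L = 55/3.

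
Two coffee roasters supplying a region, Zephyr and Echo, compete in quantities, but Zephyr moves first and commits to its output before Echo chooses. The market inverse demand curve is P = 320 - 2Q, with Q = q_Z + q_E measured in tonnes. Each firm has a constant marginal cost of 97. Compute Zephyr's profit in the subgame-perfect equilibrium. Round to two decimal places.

3108.06

The follower Echo best-responds to any q_Z: π_E = (320 - 2Q)q_E - 97q_E.
Follower FOC: 223 - 2q_Z - 4q_E = 0, so q_E(q_Z) = (223 - 2q_Z)/4.
The leader anticipates this reaction. Substituting into P = 320 - 2Q gives P = 417/2 - q_Z, so π_Z = (417/2 - q_Z)q_Z - 97q_Z.
Leader FOC: 223/2 - 2q_Z = 0, so q_Z = 223/4.
Then q_E = (223 - 2·(223/4))/4 = 223/8.
Price P = 320 - 2·(669/8) = 611/4.
Zephyr's profit: (611/4 - 97)·(223/4) = 3108.0625.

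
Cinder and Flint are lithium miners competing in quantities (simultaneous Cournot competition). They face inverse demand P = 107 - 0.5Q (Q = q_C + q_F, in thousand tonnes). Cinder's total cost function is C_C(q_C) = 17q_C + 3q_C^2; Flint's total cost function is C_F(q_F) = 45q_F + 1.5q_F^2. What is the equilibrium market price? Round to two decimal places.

Cinder's profit: π_C = (107 - 0.5Q)q_C - (17q_C + 3q_C²). Setting ∂π_C/∂q_C = 0: 90 - 7q_C - (1/2)(q_F) = 0.
Flint's profit: π_F = (107 - 0.5Q)q_F - (45q_F + (3/2)q_F²). Setting ∂π_F/∂q_F = 0: 62 - 4q_F - (1/2)(q_C) = 0.
So q_C = (90 - (1/2)q_F)/7 and q_F = (62 - (1/2)q_C)/4.
Substituting one into the other gives q_C = 1316/111 and q_F = 1556/111.
Total output Q = 25.8739, so price P = 107 - (1/2)·25.8739 = 94.0631.

94.06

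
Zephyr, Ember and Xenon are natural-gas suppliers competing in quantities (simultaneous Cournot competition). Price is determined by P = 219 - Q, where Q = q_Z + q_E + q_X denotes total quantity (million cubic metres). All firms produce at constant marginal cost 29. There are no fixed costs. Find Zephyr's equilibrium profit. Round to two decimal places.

2256.25

A representative firm's profit is π_i = q_i(219 - Q) - 29q_i.
First-order condition (treating rivals' output as given): 190 - 2q_i - Σ_{j≠i} q_j = 0.
By symmetry each firm produces the same amount; substituting Σ_{j≠i} q_j = 2q_i yields q_i = 190/4 = 95/2.
Price P = 219 - 285/2 = 153/2.
Zephyr's profit: (153/2 - 29)·(95/2) = 2256.2500.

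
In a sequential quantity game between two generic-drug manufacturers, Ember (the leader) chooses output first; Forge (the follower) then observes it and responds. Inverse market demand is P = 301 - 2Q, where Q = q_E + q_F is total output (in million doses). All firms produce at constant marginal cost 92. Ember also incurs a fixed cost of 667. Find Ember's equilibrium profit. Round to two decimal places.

2063.06

Solve by backward induction. Given q_E, the follower Forge maximises π_F = (301 - 2q_E - 2q_F)q_F - 92q_F.
Setting the follower's marginal profit to zero, 209 - 2q_E - 4q_F = 0, i.e. q_F = (209 - 2q_E)/4.
The leader anticipates this reaction. Substituting into P = 301 - 2Q gives P = 393/2 - q_E, so π_E = (393/2 - q_E)q_E - 92q_E.
Maximising: ∂π_E/∂q_E = 209/2 - 2q_E = 0, giving q_E = 209/4.
Then q_F = (209 - 2·(209/4))/4 = 209/8.
Price P = 301 - 2·(627/8) = 577/4.
Ember's profit: (577/4 - 92)·(209/4) - 667 = 2063.0625.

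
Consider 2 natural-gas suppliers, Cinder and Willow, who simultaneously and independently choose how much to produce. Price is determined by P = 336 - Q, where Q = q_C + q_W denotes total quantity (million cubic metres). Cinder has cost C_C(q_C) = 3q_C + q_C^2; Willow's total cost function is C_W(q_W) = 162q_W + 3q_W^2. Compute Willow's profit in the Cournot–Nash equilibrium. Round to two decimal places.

548.47

Cinder's profit: π_C = (336 - Q)q_C - (3q_C + q_C²). Setting ∂π_C/∂q_C = 0: 333 - 4q_C - (q_W) = 0.
Willow's profit: π_W = (336 - Q)q_W - (162q_W + 3q_W²). Setting ∂π_W/∂q_W = 0: 174 - 8q_W - (q_C) = 0.
Best responses: q_C = (333 - q_W)/4, q_W = (174 - q_C)/8.
Solving the pair: q_C = 80.3226, q_W = 363/31.
Price P = 336 - 92.0323 = 243.9677.
Willow's profit: 243.9677·(363/31) - 162·(363/31) - 3(363/31)² = 548.4662.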